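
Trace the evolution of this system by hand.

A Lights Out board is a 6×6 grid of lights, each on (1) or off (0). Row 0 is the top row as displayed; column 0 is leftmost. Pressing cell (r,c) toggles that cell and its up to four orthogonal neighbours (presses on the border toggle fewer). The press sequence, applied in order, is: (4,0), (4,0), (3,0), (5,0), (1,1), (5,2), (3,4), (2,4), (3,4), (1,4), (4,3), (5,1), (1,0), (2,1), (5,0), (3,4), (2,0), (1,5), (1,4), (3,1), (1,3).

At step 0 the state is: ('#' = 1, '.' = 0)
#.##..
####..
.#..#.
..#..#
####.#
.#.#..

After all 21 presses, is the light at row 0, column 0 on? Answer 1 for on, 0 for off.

step 0: #.##..
####..
.#..#.
..#..#
####.#
.#.#..
step 1: #.##..
####..
.#..#.
#.#..#
..##.#
##.#..
step 2: #.##..
####..
.#..#.
..#..#
####.#
.#.#..
step 3: #.##..
####..
##..#.
###..#
.###.#
.#.#..
step 4: #.##..
####..
##..#.
###..#
####.#
#..#..
step 5: ####..
...#..
#...#.
###..#
####.#
#..#..
step 6: ####..
...#..
#...#.
###..#
##.#.#
###...
step 7: ####..
...#..
#.....
#####.
##.###
###...
step 8: ####..
...##.
#..###
####..
##.###
###...
step 9: ####..
...##.
#..#.#
###.##
##.#.#
###...
step 10: #####.
.....#
#..###
###.##
##.#.#
###...
step 11: #####.
.....#
#..###
######
###.##
####..
step 12: #####.
.....#
#..###
######
#.#.##
...#..
step 13: .####.
##...#
...###
######
#.#.##
...#..
step 14: .####.
#....#
######
#.####
#.#.##
...#..
step 15: .####.
#....#
######
#.####
..#.##
##.#..
step 16: .####.
#....#
####.#
#.#...
..#..#
##.#..
step 17: .####.
.....#
..##.#
..#...
..#..#
##.#..
step 18: .#####
....#.
..##..
..#...
..#..#
##.#..
step 19: .###.#
...#.#
..###.
..#...
..#..#
##.#..
step 20: .###.#
...#.#
.####.
##....
.##..#
##.#..
step 21: .##..#
..#.##
.##.#.
##....
.##..#
##.#..

0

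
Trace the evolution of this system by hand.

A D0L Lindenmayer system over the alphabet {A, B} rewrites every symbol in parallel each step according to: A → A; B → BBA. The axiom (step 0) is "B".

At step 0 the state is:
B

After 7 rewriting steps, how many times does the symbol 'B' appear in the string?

128

gen 0: B
gen 1: BBA
gen 2: BBABBAA
gen 3: BBABBAABBABBAAA
gen 4: BBABBAABBABBAAABBABBAABBABBAAAA
gen 5: BBABBAABBABBAAABBABBAABBABBAAAABBABBAABBABBAAABBABBAABBABBAAAAA
gen 6: BBABBAABBABBAAABBABBAABBABBAAAABBABBAABBABBAAABBABBAABBABB…ABBABBAAABBABBAABBABBAAAABBABBAABBABBAAABBABBAABBABBAAAAAA  (len 127)
gen 7: BBABBAABBABBAAABBABBAABBABBAAAABBABBAABBABBAAABBABBAABBABB…BBABBAAABBABBAABBABBAAAABBABBAABBABBAAABBABBAABBABBAAAAAAA  (len 255)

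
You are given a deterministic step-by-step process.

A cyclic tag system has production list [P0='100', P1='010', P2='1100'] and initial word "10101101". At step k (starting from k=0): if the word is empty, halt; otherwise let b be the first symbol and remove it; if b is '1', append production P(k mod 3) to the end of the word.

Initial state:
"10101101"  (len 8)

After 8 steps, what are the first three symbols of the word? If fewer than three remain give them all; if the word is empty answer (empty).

step 0: "10101101"  (len 8)
step 1: "0101101100"  (len 10)
step 2: "101101100"  (len 9)
step 3: "011011001100"  (len 12)
step 4: "11011001100"  (len 11)
step 5: "1011001100010"  (len 13)
step 6: "0110011000101100"  (len 16)
step 7: "110011000101100"  (len 15)
step 8: "10011000101100010"  (len 17)

100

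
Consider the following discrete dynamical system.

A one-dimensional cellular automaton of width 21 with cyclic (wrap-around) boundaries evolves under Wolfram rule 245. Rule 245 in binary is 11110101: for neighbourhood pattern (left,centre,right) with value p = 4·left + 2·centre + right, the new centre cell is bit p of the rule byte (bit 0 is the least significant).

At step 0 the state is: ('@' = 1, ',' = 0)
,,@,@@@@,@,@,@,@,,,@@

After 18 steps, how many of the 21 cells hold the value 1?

17

[0] ,,@,@@@@,@,@,@,@,,,@@
[1] @,@@,@@@@@@@@@@@@@,,@
[2] @@,@@,@@@@@@@@@@@@@,,
[3] ,@@,@@,@@@@@@@@@@@@@,
[4] ,,@@,@@,@@@@@@@@@@@@@
[5] @,,@@,@@,@@@@@@@@@@@@
[6] @@,,@@,@@,@@@@@@@@@@@
[7] @@@,,@@,@@,@@@@@@@@@@
[8] @@@@,,@@,@@,@@@@@@@@@
[9] @@@@@,,@@,@@,@@@@@@@@
[10] @@@@@@,,@@,@@,@@@@@@@
[11] @@@@@@@,,@@,@@,@@@@@@
[12] @@@@@@@@,,@@,@@,@@@@@
[13] @@@@@@@@@,,@@,@@,@@@@
[14] @@@@@@@@@@,,@@,@@,@@@
[15] @@@@@@@@@@@,,@@,@@,@@
[16] @@@@@@@@@@@@,,@@,@@,@
[17] @@@@@@@@@@@@@,,@@,@@,
[18] ,@@@@@@@@@@@@@,,@@,@@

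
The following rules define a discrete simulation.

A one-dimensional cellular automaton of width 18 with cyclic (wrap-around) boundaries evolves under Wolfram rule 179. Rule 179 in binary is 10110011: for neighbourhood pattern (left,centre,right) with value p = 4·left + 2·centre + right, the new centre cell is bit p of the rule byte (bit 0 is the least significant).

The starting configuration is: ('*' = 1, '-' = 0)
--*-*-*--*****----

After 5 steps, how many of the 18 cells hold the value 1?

10

k=0  --*-*-*--*****----
k=1  **-*-*-**-***-****
k=2  *-*-*-*--*-*-*-***
k=3  -*-*-*-**-*-*-*-**
k=4  *-*-*-*--*-*-*-*--
k=5  -*-*-*-**-*-*-*-**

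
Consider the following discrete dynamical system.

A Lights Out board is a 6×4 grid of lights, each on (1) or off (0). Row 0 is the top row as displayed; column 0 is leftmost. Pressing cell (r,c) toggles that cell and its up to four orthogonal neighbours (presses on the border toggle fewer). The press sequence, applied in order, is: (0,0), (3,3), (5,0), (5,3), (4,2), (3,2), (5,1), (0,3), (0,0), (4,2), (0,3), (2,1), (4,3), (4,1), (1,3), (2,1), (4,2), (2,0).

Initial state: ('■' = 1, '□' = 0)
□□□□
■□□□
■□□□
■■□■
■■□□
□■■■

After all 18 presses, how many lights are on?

9

0) □□□□
■□□□
■□□□
■■□■
■■□□
□■■■
1) ■■□□
□□□□
■□□□
■■□■
■■□□
□■■■
2) ■■□□
□□□□
■□□■
■■■□
■■□■
□■■■
3) ■■□□
□□□□
■□□■
■■■□
□■□■
■□■■
4) ■■□□
□□□□
■□□■
■■■□
□■□□
■□□□
5) ■■□□
□□□□
■□□■
■■□□
□□■■
■□■□
6) ■■□□
□□□□
■□■■
■□■■
□□□■
■□■□
7) ■■□□
□□□□
■□■■
■□■■
□■□■
□■□□
8) ■■■■
□□□■
■□■■
■□■■
□■□■
□■□□
9) □□■■
■□□■
■□■■
■□■■
□■□■
□■□□
10) □□■■
■□□■
■□■■
■□□■
□□■□
□■■□
11) □□□□
■□□□
■□■■
■□□■
□□■□
□■■□
12) □□□□
■■□□
□■□■
■■□■
□□■□
□■■□
13) □□□□
■■□□
□■□■
■■□□
□□□■
□■■■
14) □□□□
■■□□
□■□■
■□□□
■■■■
□□■■
15) □□□■
■■■■
□■□□
■□□□
■■■■
□□■■
16) □□□■
■□■■
■□■□
■■□□
■■■■
□□■■
17) □□□■
■□■■
■□■□
■■■□
■□□□
□□□■
18) □□□■
□□■■
□■■□
□■■□
■□□□
□□□■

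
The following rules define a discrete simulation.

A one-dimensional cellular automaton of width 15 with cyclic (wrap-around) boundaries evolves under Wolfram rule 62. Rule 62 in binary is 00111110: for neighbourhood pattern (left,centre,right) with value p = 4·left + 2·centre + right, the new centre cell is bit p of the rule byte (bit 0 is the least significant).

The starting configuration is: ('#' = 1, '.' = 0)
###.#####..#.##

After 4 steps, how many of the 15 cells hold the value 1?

t=0: ###.#####..#.##
t=1: ...##....#####.
t=2: ..##.#..##....#
t=3: ###.#####.#..##
t=4: ...##....#####.

7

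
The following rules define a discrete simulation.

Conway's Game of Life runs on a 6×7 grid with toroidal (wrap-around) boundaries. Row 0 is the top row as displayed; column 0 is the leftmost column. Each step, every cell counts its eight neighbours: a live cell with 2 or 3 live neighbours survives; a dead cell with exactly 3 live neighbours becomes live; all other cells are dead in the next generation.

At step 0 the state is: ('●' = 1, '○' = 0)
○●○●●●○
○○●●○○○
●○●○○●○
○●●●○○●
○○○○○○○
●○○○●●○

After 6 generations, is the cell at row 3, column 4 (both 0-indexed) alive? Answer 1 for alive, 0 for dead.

step 0: ○●○●●●○
○○●●○○○
●○●○○●○
○●●●○○●
○○○○○○○
●○○○●●○
step 1: ○●○○○●●
○○○○○●●
●○○○●○●
●●●●○○●
●●●●●●●
○○○●○●●
step 2: ○○○○○○○
○○○○●○○
○○●●●○○
○○○○○○○
○○○○○○○
○○○●○○○
step 3: ○○○○○○○
○○○○●○○
○○○●●○○
○○○●○○○
○○○○○○○
○○○○○○○
step 4: ○○○○○○○
○○○●●○○
○○○●●○○
○○○●●○○
○○○○○○○
○○○○○○○
step 5: ○○○○○○○
○○○●●○○
○○●○○●○
○○○●●○○
○○○○○○○
○○○○○○○
step 6: ○○○○○○○
○○○●●○○
○○●○○●○
○○○●●○○
○○○○○○○
○○○○○○○

1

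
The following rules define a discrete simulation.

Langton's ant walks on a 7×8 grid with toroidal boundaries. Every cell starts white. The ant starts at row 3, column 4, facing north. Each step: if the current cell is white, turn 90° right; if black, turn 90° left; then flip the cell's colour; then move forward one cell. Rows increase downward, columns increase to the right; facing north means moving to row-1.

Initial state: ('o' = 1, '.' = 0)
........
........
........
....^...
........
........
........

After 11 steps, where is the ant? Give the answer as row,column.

4,2

t=0: ........
........
........
....^...
........
........
........
t=1: ........
........
........
....o>..
........
........
........
t=2: ........
........
........
....oo..
.....v..
........
........
t=3: ........
........
........
....oo..
....<o..
........
........
t=4: ........
........
........
....^o..
....oo..
........
........
t=5: ........
........
........
...<.o..
....oo..
........
........
t=6: ........
........
...^....
...o.o..
....oo..
........
........
t=7: ........
........
...o>...
...o.o..
....oo..
........
........
t=8: ........
........
...oo...
...ovo..
....oo..
........
........
t=9: ........
........
...oo...
...<oo..
....oo..
........
........
t=10: ........
........
...oo...
....oo..
...voo..
........
........
t=11: ........
........
...oo...
....oo..
..<ooo..
........
........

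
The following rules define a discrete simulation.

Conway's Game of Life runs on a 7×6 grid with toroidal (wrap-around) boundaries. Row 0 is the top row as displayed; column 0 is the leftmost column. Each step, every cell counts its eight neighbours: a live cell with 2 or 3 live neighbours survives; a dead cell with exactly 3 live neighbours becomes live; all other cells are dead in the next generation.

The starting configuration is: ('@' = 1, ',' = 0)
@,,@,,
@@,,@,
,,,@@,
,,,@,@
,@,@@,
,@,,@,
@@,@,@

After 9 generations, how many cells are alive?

4

t=0: @,,@,,
@@,,@,
,,,@@,
,,,@,@
,@,@@,
,@,,@,
@@,@,@
t=1: ,,,@,,
@@@,@,
@,@@,,
,,,,,@
@,,@,@
,@,,,,
,@,@,@
t=2: ,,,@,@
@,,,@@
@,@@@,
,@@@,@
@,,,@@
,@,,,@
@,,,@,
t=3: ,,,@,,
@@@,,,
,,,,,,
,,,,,,
,,,@,,
,@,,,,
@,,,@,
t=4: @,@@,@
,@@,,,
,@,,,,
,,,,,,
,,,,,,
,,,,,,
,,,,,,
t=5: @,@@,,
,,,@,,
,@@,,,
,,,,,,
,,,,,,
,,,,,,
,,,,,,
t=6: ,,@@,,
,,,@,,
,,@,,,
,,,,,,
,,,,,,
,,,,,,
,,,,,,
t=7: ,,@@,,
,,,@,,
,,,,,,
,,,,,,
,,,,,,
,,,,,,
,,,,,,
t=8: ,,@@,,
,,@@,,
,,,,,,
,,,,,,
,,,,,,
,,,,,,
,,,,,,
t=9: ,,@@,,
,,@@,,
,,,,,,
,,,,,,
,,,,,,
,,,,,,
,,,,,,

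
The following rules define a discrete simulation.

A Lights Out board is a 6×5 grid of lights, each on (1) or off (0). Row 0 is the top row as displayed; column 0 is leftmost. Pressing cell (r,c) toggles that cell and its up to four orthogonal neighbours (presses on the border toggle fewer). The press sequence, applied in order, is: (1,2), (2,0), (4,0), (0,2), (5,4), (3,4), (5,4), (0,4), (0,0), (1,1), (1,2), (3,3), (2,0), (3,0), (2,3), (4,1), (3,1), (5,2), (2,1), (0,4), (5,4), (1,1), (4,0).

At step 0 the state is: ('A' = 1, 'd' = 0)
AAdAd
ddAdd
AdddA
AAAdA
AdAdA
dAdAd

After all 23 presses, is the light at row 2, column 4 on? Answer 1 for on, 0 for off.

step 0: AAdAd
ddAdd
AdddA
AAAdA
AdAdA
dAdAd
step 1: AAAAd
dAdAd
AdAdA
AAAdA
AdAdA
dAdAd
step 2: AAAAd
AAdAd
dAAdA
dAAdA
AdAdA
dAdAd
step 3: AAAAd
AAdAd
dAAdA
AAAdA
dAAdA
AAdAd
step 4: Adddd
AAAAd
dAAdA
AAAdA
dAAdA
AAdAd
step 5: Adddd
AAAAd
dAAdA
AAAdA
dAAdd
AAddA
step 6: Adddd
AAAAd
dAAdd
AAAAd
dAAdA
AAddA
step 7: Adddd
AAAAd
dAAdd
AAAAd
dAAdd
AAdAd
step 8: AddAA
AAAAA
dAAdd
AAAAd
dAAdd
AAdAd
step 9: dAdAA
dAAAA
dAAdd
AAAAd
dAAdd
AAdAd
step 10: dddAA
AddAA
ddAdd
AAAAd
dAAdd
AAdAd
step 11: ddAAA
AAAdA
ddddd
AAAAd
dAAdd
AAdAd
step 12: ddAAA
AAAdA
dddAd
AAddA
dAAAd
AAdAd
step 13: ddAAA
dAAdA
AAdAd
dAddA
dAAAd
AAdAd
step 14: ddAAA
dAAdA
dAdAd
AdddA
AAAAd
AAdAd
step 15: ddAAA
dAAAA
dAAdA
AddAA
AAAAd
AAdAd
step 16: ddAAA
dAAAA
dAAdA
AAdAA
dddAd
AddAd
step 17: ddAAA
dAAAA
ddAdA
ddAAA
dAdAd
AddAd
step 18: ddAAA
dAAAA
ddAdA
ddAAA
dAAAd
AAAdd
step 19: ddAAA
ddAAA
AAddA
dAAAA
dAAAd
AAAdd
step 20: ddAdd
ddAAd
AAddA
dAAAA
dAAAd
AAAdd
step 21: ddAdd
ddAAd
AAddA
dAAAA
dAAAA
AAAAA
step 22: dAAdd
AAdAd
AdddA
dAAAA
dAAAA
AAAAA
step 23: dAAdd
AAdAd
AdddA
AAAAA
AdAAA
dAAAA

1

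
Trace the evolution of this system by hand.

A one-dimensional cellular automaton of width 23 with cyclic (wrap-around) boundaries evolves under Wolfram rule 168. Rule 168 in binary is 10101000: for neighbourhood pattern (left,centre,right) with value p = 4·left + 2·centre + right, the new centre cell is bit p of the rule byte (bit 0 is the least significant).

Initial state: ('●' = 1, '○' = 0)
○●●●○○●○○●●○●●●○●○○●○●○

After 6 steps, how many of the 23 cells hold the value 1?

0

k=0  ○●●●○○●○○●●○●●●○●○○●○●○
k=1  ○●●○○○○○○●○●●●○●○○○○●○○
k=2  ○●○○○○○○○○●●●○●○○○○○○○○
k=3  ○○○○○○○○○○●●○●○○○○○○○○○
k=4  ○○○○○○○○○○●○●○○○○○○○○○○
k=5  ○○○○○○○○○○○●○○○○○○○○○○○
k=6  ○○○○○○○○○○○○○○○○○○○○○○○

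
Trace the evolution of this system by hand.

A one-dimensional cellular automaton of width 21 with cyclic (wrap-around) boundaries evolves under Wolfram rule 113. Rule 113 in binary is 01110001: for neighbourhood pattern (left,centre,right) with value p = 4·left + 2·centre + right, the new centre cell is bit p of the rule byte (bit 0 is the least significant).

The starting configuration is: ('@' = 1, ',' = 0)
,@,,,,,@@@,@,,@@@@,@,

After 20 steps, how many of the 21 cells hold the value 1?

11

k=0  ,@,,,,,@@@,@,,@@@@,@,
k=1  ,,@@@@,,,@@,@,,,,@@,@
k=2  @,,,,@@@,,@@,@@@,,@@,
k=3  ,@@@,,,@@,,@@,,@@,,@@
k=4  @,,@@@,,@@,,@@,,@@,,@
k=5  @@,,,@@,,@@,,@@,,@@,,
k=6  ,@@@,,@@,,@@,,@@,,@@,
k=7  ,,,@@,,@@,,@@,,@@,,@@
k=8  @@,,@@,,@@,,@@,,@@,,@
k=9  ,@@,,@@,,@@,,@@,,@@,,
k=10  ,,@@,,@@,,@@,,@@,,@@@
k=11  @,,@@,,@@,,@@,,@@,,,@
k=12  @@,,@@,,@@,,@@,,@@@,,
k=13  ,@@,,@@,,@@,,@@,,,@@,
k=14  ,,@@,,@@,,@@,,@@@,,@@
k=15  @,,@@,,@@,,@@,,,@@,,@
k=16  @@,,@@,,@@,,@@@,,@@,,
k=17  ,@@,,@@,,@@,,,@@,,@@,
k=18  ,,@@,,@@,,@@@,,@@,,@@
k=19  @,,@@,,@@,,,@@,,@@,,@
k=20  @@,,@@,,@@@,,@@,,@@,,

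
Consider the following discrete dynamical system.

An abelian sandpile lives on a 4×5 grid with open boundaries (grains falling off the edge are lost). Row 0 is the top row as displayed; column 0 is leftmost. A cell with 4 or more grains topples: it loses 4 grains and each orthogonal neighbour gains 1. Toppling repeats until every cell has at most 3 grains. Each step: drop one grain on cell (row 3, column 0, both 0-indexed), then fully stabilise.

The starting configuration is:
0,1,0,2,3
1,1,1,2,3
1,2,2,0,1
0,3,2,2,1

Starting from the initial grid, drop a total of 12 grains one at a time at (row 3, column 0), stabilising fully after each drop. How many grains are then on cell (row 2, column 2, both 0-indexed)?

3

[0] 0,1,0,2,3
1,1,1,2,3
1,2,2,0,1
0,3,2,2,1
[1] 0,1,0,2,3
1,1,1,2,3
1,2,2,0,1
1,3,2,2,1
[2] 0,1,0,2,3
1,1,1,2,3
1,2,2,0,1
2,3,2,2,1
[3] 0,1,0,2,3
1,1,1,2,3
1,2,2,0,1
3,3,2,2,1
[4] 0,1,0,2,3
1,1,1,2,3
2,3,2,0,1
1,0,3,2,1
[5] 0,1,0,2,3
1,1,1,2,3
2,3,2,0,1
2,0,3,2,1
[6] 0,1,0,2,3
1,1,1,2,3
2,3,2,0,1
3,0,3,2,1
[7] 0,1,0,2,3
1,1,1,2,3
3,3,2,0,1
0,1,3,2,1
[8] 0,1,0,2,3
1,1,1,2,3
3,3,2,0,1
1,1,3,2,1
[9] 0,1,0,2,3
1,1,1,2,3
3,3,2,0,1
2,1,3,2,1
[10] 0,1,0,2,3
1,1,1,2,3
3,3,2,0,1
3,1,3,2,1
[11] 0,1,0,2,3
2,2,1,2,3
1,0,3,0,1
1,3,3,2,1
[12] 0,1,0,2,3
2,2,1,2,3
1,0,3,0,1
2,3,3,2,1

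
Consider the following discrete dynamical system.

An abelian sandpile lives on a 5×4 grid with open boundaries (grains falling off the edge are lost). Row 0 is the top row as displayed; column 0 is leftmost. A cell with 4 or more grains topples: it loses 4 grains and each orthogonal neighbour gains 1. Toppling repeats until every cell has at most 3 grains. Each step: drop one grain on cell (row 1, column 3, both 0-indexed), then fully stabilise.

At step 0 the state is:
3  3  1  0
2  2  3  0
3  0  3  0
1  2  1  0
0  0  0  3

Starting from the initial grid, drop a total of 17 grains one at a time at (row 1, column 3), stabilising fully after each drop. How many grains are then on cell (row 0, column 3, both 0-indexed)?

k=0  3  3  1  0
2  2  3  0
3  0  3  0
1  2  1  0
0  0  0  3
k=1  3  3  1  0
2  2  3  1
3  0  3  0
1  2  1  0
0  0  0  3
k=2  3  3  1  0
2  2  3  2
3  0  3  0
1  2  1  0
0  0  0  3
k=3  3  3  1  0
2  2  3  3
3  0  3  0
1  2  1  0
0  0  0  3
k=4  3  3  2  1
2  3  1  1
3  1  0  2
1  2  2  0
0  0  0  3
k=5  3  3  2  1
2  3  1  2
3  1  0  2
1  2  2  0
0  0  0  3
k=6  3  3  2  1
2  3  1  3
3  1  0  2
1  2  2  0
0  0  0  3
k=7  3  3  2  2
2  3  2  0
3  1  0  3
1  2  2  0
0  0  0  3
k=8  3  3  2  2
2  3  2  1
3  1  0  3
1  2  2  0
0  0  0  3
k=9  3  3  2  2
2  3  2  2
3  1  0  3
1  2  2  0
0  0  0  3
k=10  3  3  2  2
2  3  2  3
3  1  0  3
1  2  2  0
0  0  0  3
k=11  3  3  2  3
2  3  3  1
3  1  1  0
1  2  2  1
0  0  0  3
k=12  3  3  2  3
2  3  3  2
3  1  1  0
1  2  2  1
0  0  0  3
k=13  3  3  2  3
2  3  3  3
3  1  1  0
1  2  2  1
0  0  0  3
k=14  1  2  1  1
1  2  2  2
0  3  2  1
2  2  2  1
0  0  0  3
k=15  1  2  1  1
1  2  2  3
0  3  2  1
2  2  2  1
0  0  0  3
k=16  1  2  1  2
1  2  3  0
0  3  2  2
2  2  2  1
0  0  0  3
k=17  1  2  1  2
1  2  3  1
0  3  2  2
2  2  2  1
0  0  0  3

2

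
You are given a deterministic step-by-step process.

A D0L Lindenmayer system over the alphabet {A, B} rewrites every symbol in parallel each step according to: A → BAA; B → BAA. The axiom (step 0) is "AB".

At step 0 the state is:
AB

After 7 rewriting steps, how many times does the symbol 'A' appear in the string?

2916

k=0  AB
k=1  BAABAA
k=2  BAABAABAABAABAABAA
k=3  BAABAABAABAABAABAABAABAABAABAABAABAABAABAABAABAABAABAA
k=4  BAABAABAABAABAABAABAABAABAABAABAABAABAABAABAABAABAABAABAAB…ABAABAABAABAABAABAABAABAABAABAABAABAABAABAABAABAABAABAABAA  (len 162)
k=5  BAABAABAABAABAABAABAABAABAABAABAABAABAABAABAABAABAABAABAAB…ABAABAABAABAABAABAABAABAABAABAABAABAABAABAABAABAABAABAABAA  (len 486)
k=6  BAABAABAABAABAABAABAABAABAABAABAABAABAABAABAABAABAABAABAAB…ABAABAABAABAABAABAABAABAABAABAABAABAABAABAABAABAABAABAABAA  (len 1458)
k=7  BAABAABAABAABAABAABAABAABAABAABAABAABAABAABAABAABAABAABAAB…ABAABAABAABAABAABAABAABAABAABAABAABAABAABAABAABAABAABAABAA  (len 4374)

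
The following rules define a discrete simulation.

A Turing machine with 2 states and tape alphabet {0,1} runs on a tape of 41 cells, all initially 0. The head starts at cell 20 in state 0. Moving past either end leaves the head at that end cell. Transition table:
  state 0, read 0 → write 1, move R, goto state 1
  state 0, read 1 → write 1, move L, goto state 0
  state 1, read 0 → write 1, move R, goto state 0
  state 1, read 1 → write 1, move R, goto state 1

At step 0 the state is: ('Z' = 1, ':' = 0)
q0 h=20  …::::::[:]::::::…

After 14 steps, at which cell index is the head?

0) q0 h=20  …::::::[:]::::::…
1) q1 h=21  …:::::Z[:]::::::…
2) q0 h=22  …::::ZZ[:]::::::…
3) q1 h=23  …:::ZZZ[:]::::::…
4) q0 h=24  …::ZZZZ[:]::::::…
5) q1 h=25  …:ZZZZZ[:]::::::…
6) q0 h=26  …ZZZZZZ[:]::::::…
7) q1 h=27  …ZZZZZZ[:]::::::…
8) q0 h=28  …ZZZZZZ[:]::::::…
9) q1 h=29  …ZZZZZZ[:]::::::…
10) q0 h=30  …ZZZZZZ[:]::::::…
11) q1 h=31  …ZZZZZZ[:]::::::…
12) q0 h=32  …ZZZZZZ[:]::::::…
13) q1 h=33  …ZZZZZZ[:]::::::…
14) q0 h=34  …ZZZZZZ[:]::::::|

34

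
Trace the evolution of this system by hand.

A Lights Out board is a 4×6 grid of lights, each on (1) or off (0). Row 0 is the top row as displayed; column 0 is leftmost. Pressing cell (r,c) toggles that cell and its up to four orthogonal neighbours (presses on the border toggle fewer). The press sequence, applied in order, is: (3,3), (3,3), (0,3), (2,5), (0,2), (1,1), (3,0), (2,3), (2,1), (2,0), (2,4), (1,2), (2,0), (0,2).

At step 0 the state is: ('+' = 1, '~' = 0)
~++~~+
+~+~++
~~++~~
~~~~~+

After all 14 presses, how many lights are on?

t=0: ~++~~+
+~+~++
~~++~~
~~~~~+
t=1: ~++~~+
+~+~++
~~+~~~
~~++++
t=2: ~++~~+
+~+~++
~~++~~
~~~~~+
t=3: ~+~+++
+~++++
~~++~~
~~~~~+
t=4: ~+~+++
+~+++~
~~++++
~~~~~~
t=5: ~~+~++
+~~++~
~~++++
~~~~~~
t=6: ~++~++
~++++~
~+++++
~~~~~~
t=7: ~++~++
~++++~
++++++
++~~~~
t=8: ~++~++
~++~+~
++~~~+
++~+~~
t=9: ~++~++
~~+~+~
~~+~~+
+~~+~~
t=10: ~++~++
+~+~+~
+++~~+
~~~+~~
t=11: ~++~++
+~+~~~
+++++~
~~~++~
t=12: ~+~~++
++~+~~
++~++~
~~~++~
t=13: ~+~~++
~+~+~~
~~~++~
+~~++~
t=14: ~~++++
~+++~~
~~~++~
+~~++~

12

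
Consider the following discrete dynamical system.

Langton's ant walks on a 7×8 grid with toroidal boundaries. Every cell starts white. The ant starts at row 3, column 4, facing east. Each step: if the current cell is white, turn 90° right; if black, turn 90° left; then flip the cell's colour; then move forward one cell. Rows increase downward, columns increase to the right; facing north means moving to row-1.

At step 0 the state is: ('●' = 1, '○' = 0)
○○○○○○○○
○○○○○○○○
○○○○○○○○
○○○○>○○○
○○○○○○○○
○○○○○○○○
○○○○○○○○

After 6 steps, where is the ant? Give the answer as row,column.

[0] ○○○○○○○○
○○○○○○○○
○○○○○○○○
○○○○>○○○
○○○○○○○○
○○○○○○○○
○○○○○○○○
[1] ○○○○○○○○
○○○○○○○○
○○○○○○○○
○○○○●○○○
○○○○v○○○
○○○○○○○○
○○○○○○○○
[2] ○○○○○○○○
○○○○○○○○
○○○○○○○○
○○○○●○○○
○○○<●○○○
○○○○○○○○
○○○○○○○○
[3] ○○○○○○○○
○○○○○○○○
○○○○○○○○
○○○^●○○○
○○○●●○○○
○○○○○○○○
○○○○○○○○
[4] ○○○○○○○○
○○○○○○○○
○○○○○○○○
○○○●>○○○
○○○●●○○○
○○○○○○○○
○○○○○○○○
[5] ○○○○○○○○
○○○○○○○○
○○○○^○○○
○○○●○○○○
○○○●●○○○
○○○○○○○○
○○○○○○○○
[6] ○○○○○○○○
○○○○○○○○
○○○○●>○○
○○○●○○○○
○○○●●○○○
○○○○○○○○
○○○○○○○○

2,5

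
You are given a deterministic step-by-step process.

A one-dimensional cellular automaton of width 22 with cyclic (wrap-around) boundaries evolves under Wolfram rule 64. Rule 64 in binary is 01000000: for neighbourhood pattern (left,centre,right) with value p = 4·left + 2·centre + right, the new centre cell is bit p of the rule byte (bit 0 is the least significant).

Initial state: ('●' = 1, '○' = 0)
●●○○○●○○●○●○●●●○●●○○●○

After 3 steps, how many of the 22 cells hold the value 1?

0

k=0  ●●○○○●○○●○●○●●●○●●○○●○
k=1  ○●○○○○○○○○○○○○●○○●○○○○
k=2  ○○○○○○○○○○○○○○○○○○○○○○
k=3  ○○○○○○○○○○○○○○○○○○○○○○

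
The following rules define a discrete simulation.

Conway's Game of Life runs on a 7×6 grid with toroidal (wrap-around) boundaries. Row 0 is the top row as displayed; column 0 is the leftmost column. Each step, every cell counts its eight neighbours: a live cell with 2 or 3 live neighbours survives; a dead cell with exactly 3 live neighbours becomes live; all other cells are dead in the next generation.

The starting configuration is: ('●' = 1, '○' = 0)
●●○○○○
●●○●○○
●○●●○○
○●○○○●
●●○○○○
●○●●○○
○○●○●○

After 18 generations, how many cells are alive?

8

k=0  ●●○○○○
●●○●○○
●○●●○○
○●○○○●
●●○○○○
●○●●○○
○○●○●○
k=1  ●○○●○●
○○○●○●
○○○●●●
○○○○○●
○○○○○●
●○●●○●
●○●○○●
k=2  ○●●●○○
○○●●○○
●○○●○●
●○○○○●
○○○○○●
○○●●○○
○○●○○○
k=3  ○●○○○○
●○○○○○
●●●●○●
○○○○○○
●○○○●●
○○●●○○
○○○○○○
k=4  ○○○○○○
○○○○○●
●●●○○●
○○●●○○
○○○●●●
○○○●●●
○○●○○○
k=5  ○○○○○○
○●○○○●
●●●●●●
○○○○○○
○○○○○●
○○●○○●
○○○●●○
k=6  ○○○○●○
○●○●○●
○●●●●●
○●●●○○
○○○○○○
○○○●○●
○○○●●○
k=7  ○○●○○●
○●○○○●
○○○○○●
●●○○○○
○○○●●○
○○○●○○
○○○●○●
k=8  ○○●○○●
○○○○●●
○●○○○●
●○○○●●
○○●●●○
○○●●○○
○○●●○○
k=9  ○○●○○●
○○○○●●
○○○○○○
●●●○○○
○●●○○○
○●○○○○
○●○○●○
k=10  ●○○●○●
○○○○●●
●●○○○●
●○●○○○
○○○○○○
●●○○○○
●●●○○○
k=11  ○○●●○○
○●○○○○
○●○○●○
●○○○○●
●○○○○○
●○●○○○
○○●○○○
k=12  ○●●●○○
○●○●○○
○●○○○●
●●○○○●
●○○○○○
○○○○○○
○○●○○○
k=13  ○●○●○○
○●○●●○
○●○○●●
○●○○○●
●●○○○●
○○○○○○
○●●●○○
k=14  ●●○○○○
○●○●○●
○●○●○●
○●●○○○
○●○○○●
○○○○○○
○●○●○○
k=15  ○●○○●○
○●○○○●
○●○●○○
○●○○●○
●●●○○○
●○●○○○
●●●○○○
k=16  ○○○○○●
○●○○●○
○●○○●○
○○○●○○
●○●●○●
○○○●○●
●○●●○●
k=17  ○●●●○●
●○○○●●
○○●●●○
●●○●○●
●○●●○●
○○○○○○
●○●●○●
k=18  ○○○○○○
●○○○○○
○○●○○○
○○○○○○
○○●●○●
○○○○○○
●○○●○●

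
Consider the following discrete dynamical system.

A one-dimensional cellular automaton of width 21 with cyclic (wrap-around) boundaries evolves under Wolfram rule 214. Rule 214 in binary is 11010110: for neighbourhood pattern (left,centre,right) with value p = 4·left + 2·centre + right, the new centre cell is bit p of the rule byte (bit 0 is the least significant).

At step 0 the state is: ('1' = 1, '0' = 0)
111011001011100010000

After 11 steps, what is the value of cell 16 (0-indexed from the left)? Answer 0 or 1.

1

[0] 111011001011100010000
[1] 011001111001110111001
[2] 001110111110110011111
[3] 110110011110011101111
[4] 110011101111101100111
[5] 111101100111100111011
[6] 111100111011111011001
[7] 111111011001111001110
[8] 011111001110111110110
[9] 101111110110011110011
[10] 100111110011101111101
[11] 111011111101100111100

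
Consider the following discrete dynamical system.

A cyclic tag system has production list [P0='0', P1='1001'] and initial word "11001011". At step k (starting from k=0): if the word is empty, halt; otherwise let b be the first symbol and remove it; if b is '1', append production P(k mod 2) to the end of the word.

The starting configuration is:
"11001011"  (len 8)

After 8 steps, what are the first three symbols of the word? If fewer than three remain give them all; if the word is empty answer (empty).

010

t=0: "11001011"  (len 8)
t=1: "10010110"  (len 8)
t=2: "00101101001"  (len 11)
t=3: "0101101001"  (len 10)
t=4: "101101001"  (len 9)
t=5: "011010010"  (len 9)
t=6: "11010010"  (len 8)
t=7: "10100100"  (len 8)
t=8: "01001001001"  (len 11)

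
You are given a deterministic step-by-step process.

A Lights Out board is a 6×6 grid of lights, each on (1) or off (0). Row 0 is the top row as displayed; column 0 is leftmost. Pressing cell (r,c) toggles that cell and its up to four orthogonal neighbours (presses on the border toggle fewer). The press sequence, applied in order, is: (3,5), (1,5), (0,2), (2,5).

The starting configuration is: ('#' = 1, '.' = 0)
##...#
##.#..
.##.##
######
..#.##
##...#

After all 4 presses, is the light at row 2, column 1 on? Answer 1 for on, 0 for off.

1

0) ##...#
##.#..
.##.##
######
..#.##
##...#
1) ##...#
##.#..
.##.#.
####..
..#.#.
##...#
2) ##....
##.###
.##.##
####..
..#.#.
##...#
3) #.##..
######
.##.##
####..
..#.#.
##...#
4) #.##..
#####.
.##...
####.#
..#.#.
##...#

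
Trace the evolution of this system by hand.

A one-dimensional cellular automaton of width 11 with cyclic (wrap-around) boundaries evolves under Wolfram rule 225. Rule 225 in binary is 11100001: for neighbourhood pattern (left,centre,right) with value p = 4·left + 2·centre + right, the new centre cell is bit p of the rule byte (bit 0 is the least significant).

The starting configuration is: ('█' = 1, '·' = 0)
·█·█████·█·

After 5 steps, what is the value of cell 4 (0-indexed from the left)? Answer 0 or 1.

0

0) ·█·█████·█·
1) ··█·█████··
2) █··█·████·█
3) █···█·████·
4) ··█··█·████
5) ······█·███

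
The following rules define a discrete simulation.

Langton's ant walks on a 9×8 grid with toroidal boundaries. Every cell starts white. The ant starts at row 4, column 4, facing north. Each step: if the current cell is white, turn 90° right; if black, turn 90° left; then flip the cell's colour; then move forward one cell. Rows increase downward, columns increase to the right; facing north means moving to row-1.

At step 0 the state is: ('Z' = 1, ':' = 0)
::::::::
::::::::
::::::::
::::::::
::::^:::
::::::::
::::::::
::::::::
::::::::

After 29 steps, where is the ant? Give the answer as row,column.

k=0  ::::::::
::::::::
::::::::
::::::::
::::^:::
::::::::
::::::::
::::::::
::::::::
k=1  ::::::::
::::::::
::::::::
::::::::
::::Z>::
::::::::
::::::::
::::::::
::::::::
k=2  ::::::::
::::::::
::::::::
::::::::
::::ZZ::
:::::v::
::::::::
::::::::
::::::::
k=3  ::::::::
::::::::
::::::::
::::::::
::::ZZ::
::::<Z::
::::::::
::::::::
::::::::
k=4  ::::::::
::::::::
::::::::
::::::::
::::^Z::
::::ZZ::
::::::::
::::::::
::::::::
k=5  ::::::::
::::::::
::::::::
::::::::
:::<:Z::
::::ZZ::
::::::::
::::::::
::::::::
k=6  ::::::::
::::::::
::::::::
:::^::::
:::Z:Z::
::::ZZ::
::::::::
::::::::
::::::::
k=7  ::::::::
::::::::
::::::::
:::Z>:::
:::Z:Z::
::::ZZ::
::::::::
::::::::
::::::::
k=8  ::::::::
::::::::
::::::::
:::ZZ:::
:::ZvZ::
::::ZZ::
::::::::
::::::::
::::::::
k=9  ::::::::
::::::::
::::::::
:::ZZ:::
:::<ZZ::
::::ZZ::
::::::::
::::::::
::::::::
k=10  ::::::::
::::::::
::::::::
:::ZZ:::
::::ZZ::
:::vZZ::
::::::::
::::::::
::::::::
k=11  ::::::::
::::::::
::::::::
:::ZZ:::
::::ZZ::
::<ZZZ::
::::::::
::::::::
::::::::
k=12  ::::::::
::::::::
::::::::
:::ZZ:::
::^:ZZ::
::ZZZZ::
::::::::
::::::::
::::::::
k=13  ::::::::
::::::::
::::::::
:::ZZ:::
::Z>ZZ::
::ZZZZ::
::::::::
::::::::
::::::::
k=14  ::::::::
::::::::
::::::::
:::ZZ:::
::ZZZZ::
::ZvZZ::
::::::::
::::::::
::::::::
k=15  ::::::::
::::::::
::::::::
:::ZZ:::
::ZZZZ::
::Z:>Z::
::::::::
::::::::
::::::::
k=16  ::::::::
::::::::
::::::::
:::ZZ:::
::ZZ^Z::
::Z::Z::
::::::::
::::::::
::::::::
k=17  ::::::::
::::::::
::::::::
:::ZZ:::
::Z<:Z::
::Z::Z::
::::::::
::::::::
::::::::
k=18  ::::::::
::::::::
::::::::
:::ZZ:::
::Z::Z::
::Zv:Z::
::::::::
::::::::
::::::::
k=19  ::::::::
::::::::
::::::::
:::ZZ:::
::Z::Z::
::<Z:Z::
::::::::
::::::::
::::::::
k=20  ::::::::
::::::::
::::::::
:::ZZ:::
::Z::Z::
:::Z:Z::
::v:::::
::::::::
::::::::
k=21  ::::::::
::::::::
::::::::
:::ZZ:::
::Z::Z::
:::Z:Z::
:<Z:::::
::::::::
::::::::
k=22  ::::::::
::::::::
::::::::
:::ZZ:::
::Z::Z::
:^:Z:Z::
:ZZ:::::
::::::::
::::::::
k=23  ::::::::
::::::::
::::::::
:::ZZ:::
::Z::Z::
:Z>Z:Z::
:ZZ:::::
::::::::
::::::::
k=24  ::::::::
::::::::
::::::::
:::ZZ:::
::Z::Z::
:ZZZ:Z::
:Zv:::::
::::::::
::::::::
k=25  ::::::::
::::::::
::::::::
:::ZZ:::
::Z::Z::
:ZZZ:Z::
:Z:>::::
::::::::
::::::::
k=26  ::::::::
::::::::
::::::::
:::ZZ:::
::Z::Z::
:ZZZ:Z::
:Z:Z::::
:::v::::
::::::::
k=27  ::::::::
::::::::
::::::::
:::ZZ:::
::Z::Z::
:ZZZ:Z::
:Z:Z::::
::<Z::::
::::::::
k=28  ::::::::
::::::::
::::::::
:::ZZ:::
::Z::Z::
:ZZZ:Z::
:Z^Z::::
::ZZ::::
::::::::
k=29  ::::::::
::::::::
::::::::
:::ZZ:::
::Z::Z::
:ZZZ:Z::
:ZZ>::::
::ZZ::::
::::::::

6,3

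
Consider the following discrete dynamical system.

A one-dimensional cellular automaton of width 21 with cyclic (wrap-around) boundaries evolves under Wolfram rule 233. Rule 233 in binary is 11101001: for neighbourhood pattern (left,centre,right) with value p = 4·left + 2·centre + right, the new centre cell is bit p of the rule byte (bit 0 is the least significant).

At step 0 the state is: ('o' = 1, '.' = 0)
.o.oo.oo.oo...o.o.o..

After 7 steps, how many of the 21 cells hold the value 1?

21

k=0  .o.oo.oo.oo...o.o.o..
k=1  ..ooooooooo.o..o.o..o
k=2  ..oooooooooo....o....
k=3  o.oooooooooo.oo...ooo
k=4  ooooooooooooooo.o.ooo
k=5  oooooooooooooooo.oooo
k=6  ooooooooooooooooooooo
k=7  ooooooooooooooooooooo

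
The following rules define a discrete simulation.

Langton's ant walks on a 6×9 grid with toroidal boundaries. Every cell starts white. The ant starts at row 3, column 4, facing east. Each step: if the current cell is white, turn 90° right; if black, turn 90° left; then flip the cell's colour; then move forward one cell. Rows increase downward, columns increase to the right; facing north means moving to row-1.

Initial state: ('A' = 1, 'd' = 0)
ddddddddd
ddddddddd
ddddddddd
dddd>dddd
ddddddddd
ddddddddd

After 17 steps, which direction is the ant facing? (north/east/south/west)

north

t=0: ddddddddd
ddddddddd
ddddddddd
dddd>dddd
ddddddddd
ddddddddd
t=1: ddddddddd
ddddddddd
ddddddddd
ddddAdddd
ddddvdddd
ddddddddd
t=2: ddddddddd
ddddddddd
ddddddddd
ddddAdddd
ddd<Adddd
ddddddddd
t=3: ddddddddd
ddddddddd
ddddddddd
ddd^Adddd
dddAAdddd
ddddddddd
t=4: ddddddddd
ddddddddd
ddddddddd
dddA>dddd
dddAAdddd
ddddddddd
t=5: ddddddddd
ddddddddd
dddd^dddd
dddAddddd
dddAAdddd
ddddddddd
t=6: ddddddddd
ddddddddd
ddddA>ddd
dddAddddd
dddAAdddd
ddddddddd
t=7: ddddddddd
ddddddddd
ddddAAddd
dddAdvddd
dddAAdddd
ddddddddd
t=8: ddddddddd
ddddddddd
ddddAAddd
dddA<Addd
dddAAdddd
ddddddddd
t=9: ddddddddd
ddddddddd
dddd^Addd
dddAAAddd
dddAAdddd
ddddddddd
t=10: ddddddddd
ddddddddd
ddd<dAddd
dddAAAddd
dddAAdddd
ddddddddd
t=11: ddddddddd
ddd^ddddd
dddAdAddd
dddAAAddd
dddAAdddd
ddddddddd
t=12: ddddddddd
dddA>dddd
dddAdAddd
dddAAAddd
dddAAdddd
ddddddddd
t=13: ddddddddd
dddAAdddd
dddAvAddd
dddAAAddd
dddAAdddd
ddddddddd
t=14: ddddddddd
dddAAdddd
ddd<AAddd
dddAAAddd
dddAAdddd
ddddddddd
t=15: ddddddddd
dddAAdddd
ddddAAddd
dddvAAddd
dddAAdddd
ddddddddd
t=16: ddddddddd
dddAAdddd
ddddAAddd
dddd>Addd
dddAAdddd
ddddddddd
t=17: ddddddddd
dddAAdddd
dddd^Addd
dddddAddd
dddAAdddd
ddddddddd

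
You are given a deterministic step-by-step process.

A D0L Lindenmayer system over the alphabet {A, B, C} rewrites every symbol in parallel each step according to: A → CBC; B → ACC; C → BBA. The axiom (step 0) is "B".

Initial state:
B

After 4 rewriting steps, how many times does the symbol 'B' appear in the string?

step 0: B
step 1: ACC
step 2: CBCBBABBA
step 3: BBAACCBBAACCACCCBCACCACCCBC
step 4: ACCACCCBCCBCBBABBAACCACCCBCCBCBBABBACBCBBABBABBAACCBBACBCBBABBACBCBBABBABBAACCBBA

35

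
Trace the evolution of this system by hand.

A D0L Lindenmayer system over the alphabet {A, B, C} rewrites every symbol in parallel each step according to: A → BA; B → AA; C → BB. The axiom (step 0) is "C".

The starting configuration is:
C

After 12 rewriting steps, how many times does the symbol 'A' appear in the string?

2732

k=0  C
k=1  BB
k=2  AAAA
k=3  BABABABA
k=4  AABAAABAAABAAABA
k=5  BABAAABABABAAABABABAAABABABAAABA
k=6  AABAAABABABAAABAAABAAABABABAAABAAABAAABABABAAABAAABAAABABABAAABA
k=7  BABAAABABABAAABAAABAAABABABAAABABABAAABABABAAABAAABAAABABA…BABABAAABAAABAAABABABAAABABABAAABABABAAABAAABAAABABABAAABA  (len 128)
k=8  AABAAABABABAAABAAABAAABABABAAABABABAAABABABAAABAAABAAABABA…BABABAAABAAABAAABABABAAABABABAAABABABAAABAAABAAABABABAAABA  (len 256)
k=9  BABAAABABABAAABAAABAAABABABAAABABABAAABABABAAABAAABAAABABA…BABABAAABAAABAAABABABAAABABABAAABABABAAABAAABAAABABABAAABA  (len 512)
k=10  AABAAABABABAAABAAABAAABABABAAABABABAAABABABAAABAAABAAABABA…BABABAAABAAABAAABABABAAABABABAAABABABAAABAAABAAABABABAAABA  (len 1024)
k=11  BABAAABABABAAABAAABAAABABABAAABABABAAABABABAAABAAABAAABABA…BABABAAABAAABAAABABABAAABABABAAABABABAAABAAABAAABABABAAABA  (len 2048)
k=12  AABAAABABABAAABAAABAAABABABAAABABABAAABABABAAABAAABAAABABA…BABABAAABAAABAAABABABAAABABABAAABABABAAABAAABAAABABABAAABA  (len 4096)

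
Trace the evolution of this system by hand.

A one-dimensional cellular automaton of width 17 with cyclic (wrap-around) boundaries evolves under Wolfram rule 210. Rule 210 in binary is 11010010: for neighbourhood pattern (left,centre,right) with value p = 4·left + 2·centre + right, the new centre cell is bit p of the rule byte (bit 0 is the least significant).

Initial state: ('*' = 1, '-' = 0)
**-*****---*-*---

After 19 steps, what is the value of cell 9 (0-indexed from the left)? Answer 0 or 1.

1

step 0: **-*****---*-*---
step 1: -*--*****-*---*-*
step 2: --**-****--*-*---
step 3: -*-*--*****---*--
step 4: *---**-*****-*-*-
step 5: -*-*-*--****-----
step 6: *-----**-****----
step 7: -*---*-*--****--*
step 8: --*-*---**-*****-
step 9: -*---*-*-*--*****
step 10: --*-*-----**-****
step 11: **---*---*-*--***
step 12: ***-*-*-*---**-**
step 13: ***------*-*-*--*
step 14: ****----*-----**-
step 15: -****--*-*---*-*-
step 16: *-*****---*-*---*
step 17: *--*****-*---*-*-
step 18: -**-****--*-*----
step 19: *-*--*****---*---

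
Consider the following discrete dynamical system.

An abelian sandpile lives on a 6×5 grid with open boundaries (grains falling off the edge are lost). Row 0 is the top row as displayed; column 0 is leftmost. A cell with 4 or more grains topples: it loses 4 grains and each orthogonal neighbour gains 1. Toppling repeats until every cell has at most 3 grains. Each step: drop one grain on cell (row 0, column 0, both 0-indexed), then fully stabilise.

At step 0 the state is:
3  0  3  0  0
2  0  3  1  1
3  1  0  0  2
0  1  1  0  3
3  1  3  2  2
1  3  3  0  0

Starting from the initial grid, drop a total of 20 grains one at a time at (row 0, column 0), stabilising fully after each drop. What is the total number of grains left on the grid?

44

step 0: 3  0  3  0  0
2  0  3  1  1
3  1  0  0  2
0  1  1  0  3
3  1  3  2  2
1  3  3  0  0
step 1: 0  1  3  0  0
3  0  3  1  1
3  1  0  0  2
0  1  1  0  3
3  1  3  2  2
1  3  3  0  0
step 2: 1  1  3  0  0
3  0  3  1  1
3  1  0  0  2
0  1  1  0  3
3  1  3  2  2
1  3  3  0  0
step 3: 2  1  3  0  0
3  0  3  1  1
3  1  0  0  2
0  1  1  0  3
3  1  3  2  2
1  3  3  0  0
step 4: 3  1  3  0  0
3  0  3  1  1
3  1  0  0  2
0  1  1  0  3
3  1  3  2  2
1  3  3  0  0
step 5: 1  2  3  0  0
1  1  3  1  1
0  2  0  0  2
1  1  1  0  3
3  1  3  2  2
1  3  3  0  0
step 6: 2  2  3  0  0
1  1  3  1  1
0  2  0  0  2
1  1  1  0  3
3  1  3  2  2
1  3  3  0  0
step 7: 3  2  3  0  0
1  1  3  1  1
0  2  0  0  2
1  1  1  0  3
3  1  3  2  2
1  3  3  0  0
step 8: 0  3  3  0  0
2  1  3  1  1
0  2  0  0  2
1  1  1  0  3
3  1  3  2  2
1  3  3  0  0
step 9: 1  3  3  0  0
2  1  3  1  1
0  2  0  0  2
1  1  1  0  3
3  1  3  2  2
1  3  3  0  0
step 10: 2  3  3  0  0
2  1  3  1  1
0  2  0  0  2
1  1  1  0  3
3  1  3  2  2
1  3  3  0  0
step 11: 3  3  3  0  0
2  1  3  1  1
0  2  0  0  2
1  1  1  0  3
3  1  3  2  2
1  3  3  0  0
step 12: 1  1  1  1  0
3  3  0  2  1
0  2  1  0  2
1  1  1  0  3
3  1  3  2  2
1  3  3  0  0
step 13: 2  1  1  1  0
3  3  0  2  1
0  2  1  0  2
1  1  1  0  3
3  1  3  2  2
1  3  3  0  0
step 14: 3  1  1  1  0
3  3  0  2  1
0  2  1  0  2
1  1  1  0  3
3  1  3  2  2
1  3  3  0  0
step 15: 1  3  1  1  0
1  0  1  2  1
1  3  1  0  2
1  1  1  0  3
3  1  3  2  2
1  3  3  0  0
step 16: 2  3  1  1  0
1  0  1  2  1
1  3  1  0  2
1  1  1  0  3
3  1  3  2  2
1  3  3  0  0
step 17: 3  3  1  1  0
1  0  1  2  1
1  3  1  0  2
1  1  1  0  3
3  1  3  2  2
1  3  3  0  0
step 18: 1  0  2  1  0
2  1  1  2  1
1  3  1  0  2
1  1  1  0  3
3  1  3  2  2
1  3  3  0  0
step 19: 2  0  2  1  0
2  1  1  2  1
1  3  1  0  2
1  1  1  0  3
3  1  3  2  2
1  3  3  0  0
step 20: 3  0  2  1  0
2  1  1  2  1
1  3  1  0  2
1  1  1  0  3
3  1  3  2  2
1  3  3  0  0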